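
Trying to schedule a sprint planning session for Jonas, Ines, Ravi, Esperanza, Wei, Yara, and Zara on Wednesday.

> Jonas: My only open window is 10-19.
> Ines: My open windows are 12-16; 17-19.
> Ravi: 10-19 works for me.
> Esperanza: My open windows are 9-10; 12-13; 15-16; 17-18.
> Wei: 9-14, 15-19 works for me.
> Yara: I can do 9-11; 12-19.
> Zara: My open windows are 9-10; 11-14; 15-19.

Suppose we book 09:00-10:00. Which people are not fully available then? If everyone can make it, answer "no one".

Jonas: not fully free for 09:00-10:00. Ines: not fully free for 09:00-10:00. Ravi: not fully free for 09:00-10:00. Esperanza: free for 09:00-10:00. Wei: free for 09:00-10:00. Yara: free for 09:00-10:00. Zara: free for 09:00-10:00.

Ines, Jonas, Ravi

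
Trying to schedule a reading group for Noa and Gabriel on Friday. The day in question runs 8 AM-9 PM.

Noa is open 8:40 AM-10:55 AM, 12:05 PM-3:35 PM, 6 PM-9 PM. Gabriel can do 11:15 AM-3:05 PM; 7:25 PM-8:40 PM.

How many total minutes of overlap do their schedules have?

Noa ∩ Gabriel: 12:05-15:05, 19:25-20:40.
Summing the common windows: 180 + 75 = 255 minutes.

255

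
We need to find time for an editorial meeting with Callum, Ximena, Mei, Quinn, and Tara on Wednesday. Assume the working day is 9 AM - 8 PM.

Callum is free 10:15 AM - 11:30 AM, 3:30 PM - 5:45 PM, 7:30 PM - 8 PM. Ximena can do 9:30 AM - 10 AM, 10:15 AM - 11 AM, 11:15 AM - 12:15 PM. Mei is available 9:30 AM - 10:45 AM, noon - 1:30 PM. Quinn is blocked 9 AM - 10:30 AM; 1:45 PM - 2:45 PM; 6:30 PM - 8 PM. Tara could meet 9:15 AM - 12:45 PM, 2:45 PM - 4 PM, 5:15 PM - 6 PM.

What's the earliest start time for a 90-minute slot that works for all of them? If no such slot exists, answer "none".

Callum free: 10:15-11:30, 15:30-17:45, 19:30-20:00.
Ximena free: 09:30-10:00, 10:15-11:00, 11:15-12:15.
Mei free: 09:30-10:45, 12:00-13:30.
Quinn free: 10:30-13:45, 14:45-18:30 (invert busy blocks within the working day).
Tara free: 09:15-12:45, 14:45-16:00, 17:15-18:00.
Callum ∩ Ximena: 10:15-11:00, 11:15-11:30.
Callum ∩ Ximena ∩ Mei: 10:15-10:45.
Callum ∩ Ximena ∩ Mei ∩ Quinn: 10:30-10:45.
Callum ∩ Ximena ∩ Mei ∩ Quinn ∩ Tara: 10:30-10:45.
No common window is at least 90 minutes long.

none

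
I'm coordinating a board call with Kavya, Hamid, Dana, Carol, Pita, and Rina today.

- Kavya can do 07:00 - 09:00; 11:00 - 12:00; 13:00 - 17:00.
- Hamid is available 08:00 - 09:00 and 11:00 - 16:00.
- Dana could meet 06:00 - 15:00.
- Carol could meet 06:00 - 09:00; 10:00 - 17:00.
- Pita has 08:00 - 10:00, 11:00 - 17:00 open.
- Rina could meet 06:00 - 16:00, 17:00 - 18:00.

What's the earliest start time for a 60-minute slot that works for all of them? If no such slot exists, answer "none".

Kavya ∩ Hamid: 08:00-09:00, 11:00-12:00, 13:00-16:00.
Kavya ∩ Hamid ∩ Dana: 08:00-09:00, 11:00-12:00, 13:00-15:00.
Kavya ∩ Hamid ∩ Dana ∩ Carol: 08:00-09:00, 11:00-12:00, 13:00-15:00.
Kavya ∩ Hamid ∩ Dana ∩ Carol ∩ Pita: 08:00-09:00, 11:00-12:00, 13:00-15:00.
Kavya ∩ Hamid ∩ Dana ∩ Carol ∩ Pita ∩ Rina: 08:00-09:00, 11:00-12:00, 13:00-15:00.
So the common availability across everyone is 08:00-09:00, 11:00-12:00, 13:00-15:00.
The first common window of at least 60 minutes is 08:00-09:00, so the earliest start is 08:00.

08:00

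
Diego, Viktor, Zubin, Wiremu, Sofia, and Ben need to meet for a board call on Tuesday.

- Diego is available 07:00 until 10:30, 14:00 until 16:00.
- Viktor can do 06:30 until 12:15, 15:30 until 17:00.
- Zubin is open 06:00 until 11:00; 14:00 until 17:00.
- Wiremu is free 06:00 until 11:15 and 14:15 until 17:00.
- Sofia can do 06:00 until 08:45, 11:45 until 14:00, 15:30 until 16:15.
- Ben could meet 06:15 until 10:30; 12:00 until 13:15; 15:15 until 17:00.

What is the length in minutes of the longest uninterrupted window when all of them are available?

Diego ∩ Viktor: 07:00-10:30, 15:30-16:00.
Diego ∩ Viktor ∩ Zubin: 07:00-10:30, 15:30-16:00.
Diego ∩ Viktor ∩ Zubin ∩ Wiremu: 07:00-10:30, 15:30-16:00.
Diego ∩ Viktor ∩ Zubin ∩ Wiremu ∩ Sofia: 07:00-08:45, 15:30-16:00.
Diego ∩ Viktor ∩ Zubin ∩ Wiremu ∩ Sofia ∩ Ben: 07:00-08:45, 15:30-16:00.
Those are the intersection windows.
The longest is 07:00-08:45 at 105 minutes.

105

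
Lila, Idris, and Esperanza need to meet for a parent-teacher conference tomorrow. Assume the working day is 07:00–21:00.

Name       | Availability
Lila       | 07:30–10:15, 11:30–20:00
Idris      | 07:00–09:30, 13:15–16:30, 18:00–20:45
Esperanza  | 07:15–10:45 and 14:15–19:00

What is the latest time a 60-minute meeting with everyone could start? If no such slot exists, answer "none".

Lila ∩ Idris: 07:30-09:30, 13:15-16:30, 18:00-20:00.
Lila ∩ Idris ∩ Esperanza: 07:30-09:30, 14:15-16:30, 18:00-19:00.
So the common availability across everyone is 07:30-09:30, 14:15-16:30, 18:00-19:00.
The last common window of at least 60 minutes is 18:00-19:00; a 60-minute meeting can start as late as 18:00 and still end by 19:00.

18:00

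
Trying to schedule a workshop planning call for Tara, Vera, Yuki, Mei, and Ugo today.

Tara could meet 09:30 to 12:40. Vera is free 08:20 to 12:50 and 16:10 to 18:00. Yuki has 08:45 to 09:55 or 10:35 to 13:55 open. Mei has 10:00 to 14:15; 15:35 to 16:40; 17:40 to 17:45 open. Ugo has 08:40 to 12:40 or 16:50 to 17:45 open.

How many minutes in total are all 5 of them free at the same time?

Tara ∩ Vera: 09:30-12:40.
Tara ∩ Vera ∩ Yuki: 09:30-09:55, 10:35-12:40.
Tara ∩ Vera ∩ Yuki ∩ Mei: 10:35-12:40.
Tara ∩ Vera ∩ Yuki ∩ Mei ∩ Ugo: 10:35-12:40.
So the common availability across everyone is 10:35-12:40.
That's a single block of 125 minutes.

125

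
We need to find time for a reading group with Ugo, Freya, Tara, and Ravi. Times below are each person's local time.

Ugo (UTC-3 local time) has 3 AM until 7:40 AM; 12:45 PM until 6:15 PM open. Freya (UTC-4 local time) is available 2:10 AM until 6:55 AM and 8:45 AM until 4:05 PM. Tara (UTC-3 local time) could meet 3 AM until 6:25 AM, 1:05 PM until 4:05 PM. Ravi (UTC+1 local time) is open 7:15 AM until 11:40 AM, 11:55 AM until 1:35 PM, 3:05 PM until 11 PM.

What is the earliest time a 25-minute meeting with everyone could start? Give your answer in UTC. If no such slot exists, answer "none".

Ugo in UTC: 06:00-10:40, 15:45-21:15 (add 3h to convert from UTC-3).
Freya in UTC: 06:10-10:55, 12:45-20:05 (add 4h to convert from UTC-4).
Tara in UTC: 06:00-09:25, 16:05-19:05 (add 3h to convert from UTC-3).
Ravi in UTC: 06:15-10:40, 10:55-12:35, 14:05-22:00 (subtract 1h to convert from UTC+1).
Ugo ∩ Freya: 06:10-10:40, 15:45-20:05.
Ugo ∩ Freya ∩ Tara: 06:10-09:25, 16:05-19:05.
Ugo ∩ Freya ∩ Tara ∩ Ravi: 06:15-09:25, 16:05-19:05.
Those are the intersection windows.
The first common window of at least 25 minutes is 06:15-09:25, so the earliest start is 06:15.

06:15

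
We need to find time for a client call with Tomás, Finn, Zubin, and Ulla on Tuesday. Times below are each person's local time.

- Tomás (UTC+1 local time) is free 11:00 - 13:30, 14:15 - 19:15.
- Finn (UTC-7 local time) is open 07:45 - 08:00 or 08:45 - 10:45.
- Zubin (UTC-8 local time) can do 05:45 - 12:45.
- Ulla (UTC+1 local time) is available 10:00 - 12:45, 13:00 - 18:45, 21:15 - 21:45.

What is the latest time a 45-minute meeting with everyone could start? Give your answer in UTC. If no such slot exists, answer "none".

17:00

Tomás in UTC: 10:00-12:30, 13:15-18:15 (subtract 1h to convert from UTC+1).
Finn in UTC: 14:45-15:00, 15:45-17:45 (add 7h to convert from UTC-7).
Zubin in UTC: 13:45-20:45 (add 8h to convert from UTC-8).
Ulla in UTC: 09:00-11:45, 12:00-17:45, 20:15-20:45 (subtract 1h to convert from UTC+1).
Tomás ∩ Finn: 14:45-15:00, 15:45-17:45.
Tomás ∩ Finn ∩ Zubin: 14:45-15:00, 15:45-17:45.
Tomás ∩ Finn ∩ Zubin ∩ Ulla: 14:45-15:00, 15:45-17:45.
The last common window of at least 45 minutes is 15:45-17:45; a 45-minute meeting can start as late as 17:00 and still end by 17:45.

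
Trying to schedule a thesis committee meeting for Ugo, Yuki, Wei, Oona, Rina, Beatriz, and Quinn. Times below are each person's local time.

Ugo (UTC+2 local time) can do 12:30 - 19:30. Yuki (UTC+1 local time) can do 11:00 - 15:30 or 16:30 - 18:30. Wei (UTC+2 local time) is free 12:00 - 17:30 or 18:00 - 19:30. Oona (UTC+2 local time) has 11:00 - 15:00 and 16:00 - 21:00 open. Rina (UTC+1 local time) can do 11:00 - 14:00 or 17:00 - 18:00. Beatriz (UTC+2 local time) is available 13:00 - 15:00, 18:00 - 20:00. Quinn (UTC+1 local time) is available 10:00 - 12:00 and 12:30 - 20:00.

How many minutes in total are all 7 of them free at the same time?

150

Ugo in UTC: 10:30-17:30 (subtract 2h to convert from UTC+2).
Yuki in UTC: 10:00-14:30, 15:30-17:30 (subtract 1h to convert from UTC+1).
Wei in UTC: 10:00-15:30, 16:00-17:30 (subtract 2h to convert from UTC+2).
Oona in UTC: 09:00-13:00, 14:00-19:00 (subtract 2h to convert from UTC+2).
Rina in UTC: 10:00-13:00, 16:00-17:00 (subtract 1h to convert from UTC+1).
Beatriz in UTC: 11:00-13:00, 16:00-18:00 (subtract 2h to convert from UTC+2).
Quinn in UTC: 09:00-11:00, 11:30-19:00 (subtract 1h to convert from UTC+1).
Ugo ∩ Yuki: 10:30-14:30, 15:30-17:30.
Ugo ∩ Yuki ∩ Wei: 10:30-14:30, 16:00-17:30.
Ugo ∩ Yuki ∩ Wei ∩ Oona: 10:30-13:00, 14:00-14:30, 16:00-17:30.
Ugo ∩ Yuki ∩ Wei ∩ Oona ∩ Rina: 10:30-13:00, 16:00-17:00.
Ugo ∩ Yuki ∩ Wei ∩ Oona ∩ Rina ∩ Beatriz: 11:00-13:00, 16:00-17:00.
Ugo ∩ Yuki ∩ Wei ∩ Oona ∩ Rina ∩ Beatriz ∩ Quinn: 11:30-13:00, 16:00-17:00.
Summing the common windows: 90 + 60 = 150 minutes.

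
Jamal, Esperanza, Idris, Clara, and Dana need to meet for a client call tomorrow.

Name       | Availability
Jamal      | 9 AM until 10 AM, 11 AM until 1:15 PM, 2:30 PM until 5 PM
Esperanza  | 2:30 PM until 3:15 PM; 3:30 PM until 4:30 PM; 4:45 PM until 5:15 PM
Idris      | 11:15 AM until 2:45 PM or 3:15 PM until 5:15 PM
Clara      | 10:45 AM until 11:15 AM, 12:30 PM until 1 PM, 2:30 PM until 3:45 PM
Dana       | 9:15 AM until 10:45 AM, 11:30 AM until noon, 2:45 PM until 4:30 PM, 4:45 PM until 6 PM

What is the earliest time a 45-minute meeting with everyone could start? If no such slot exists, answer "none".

none

Jamal ∩ Esperanza: 14:30-15:15, 15:30-16:30, 16:45-17:00.
Jamal ∩ Esperanza ∩ Idris: 14:30-14:45, 15:30-16:30, 16:45-17:00.
Jamal ∩ Esperanza ∩ Idris ∩ Clara: 14:30-14:45, 15:30-15:45.
Jamal ∩ Esperanza ∩ Idris ∩ Clara ∩ Dana: 15:30-15:45.
No common window is at least 45 minutes long.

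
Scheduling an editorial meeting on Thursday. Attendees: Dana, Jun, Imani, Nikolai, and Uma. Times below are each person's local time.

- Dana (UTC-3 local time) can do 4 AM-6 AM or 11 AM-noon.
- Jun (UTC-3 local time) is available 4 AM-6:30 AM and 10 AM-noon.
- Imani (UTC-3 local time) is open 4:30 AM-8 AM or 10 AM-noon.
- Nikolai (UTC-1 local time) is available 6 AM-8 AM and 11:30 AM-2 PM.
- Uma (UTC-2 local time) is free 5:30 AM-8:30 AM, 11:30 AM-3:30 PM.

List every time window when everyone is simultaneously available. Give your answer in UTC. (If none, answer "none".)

Dana in UTC: 07:00-09:00, 14:00-15:00 (add 3h to convert from UTC-3).
Jun in UTC: 07:00-09:30, 13:00-15:00 (add 3h to convert from UTC-3).
Imani in UTC: 07:30-11:00, 13:00-15:00 (add 3h to convert from UTC-3).
Nikolai in UTC: 07:00-09:00, 12:30-15:00 (add 1h to convert from UTC-1).
Uma in UTC: 07:30-10:30, 13:30-17:30 (add 2h to convert from UTC-2).
Dana ∩ Jun: 07:00-09:00, 14:00-15:00.
Dana ∩ Jun ∩ Imani: 07:30-09:00, 14:00-15:00.
Dana ∩ Jun ∩ Imani ∩ Nikolai: 07:30-09:00, 14:00-15:00.
Dana ∩ Jun ∩ Imani ∩ Nikolai ∩ Uma: 07:30-09:00, 14:00-15:00.

07:30-09:00, 14:00-15:00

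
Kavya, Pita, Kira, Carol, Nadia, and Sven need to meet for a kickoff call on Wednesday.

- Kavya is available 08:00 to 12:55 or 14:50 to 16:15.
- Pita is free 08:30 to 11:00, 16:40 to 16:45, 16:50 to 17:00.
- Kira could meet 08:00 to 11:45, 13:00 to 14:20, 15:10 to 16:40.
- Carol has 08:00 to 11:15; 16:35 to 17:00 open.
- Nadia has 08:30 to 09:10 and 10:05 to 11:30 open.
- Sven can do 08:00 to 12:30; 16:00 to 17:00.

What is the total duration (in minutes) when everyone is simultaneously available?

Kavya ∩ Pita: 08:30-11:00.
Kavya ∩ Pita ∩ Kira: 08:30-11:00.
Kavya ∩ Pita ∩ Kira ∩ Carol: 08:30-11:00.
Kavya ∩ Pita ∩ Kira ∩ Carol ∩ Nadia: 08:30-09:10, 10:05-11:00.
Kavya ∩ Pita ∩ Kira ∩ Carol ∩ Nadia ∩ Sven: 08:30-09:10, 10:05-11:00.
Summing the common windows: 40 + 55 = 95 minutes.

95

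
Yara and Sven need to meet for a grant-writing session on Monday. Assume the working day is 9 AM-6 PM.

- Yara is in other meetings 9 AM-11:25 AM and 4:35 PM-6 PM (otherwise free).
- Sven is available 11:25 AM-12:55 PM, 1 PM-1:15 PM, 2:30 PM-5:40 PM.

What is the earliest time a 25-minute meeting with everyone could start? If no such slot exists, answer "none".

Yara free: 11:25-16:35 (invert busy blocks within the working day).
Sven free: 11:25-12:55, 13:00-13:15, 14:30-17:40.
Yara ∩ Sven: 11:25-12:55, 13:00-13:15, 14:30-16:35.
So the common availability across everyone is 11:25-12:55, 13:00-13:15, 14:30-16:35.
The first common window of at least 25 minutes is 11:25-12:55, so the earliest start is 11:25.

11:25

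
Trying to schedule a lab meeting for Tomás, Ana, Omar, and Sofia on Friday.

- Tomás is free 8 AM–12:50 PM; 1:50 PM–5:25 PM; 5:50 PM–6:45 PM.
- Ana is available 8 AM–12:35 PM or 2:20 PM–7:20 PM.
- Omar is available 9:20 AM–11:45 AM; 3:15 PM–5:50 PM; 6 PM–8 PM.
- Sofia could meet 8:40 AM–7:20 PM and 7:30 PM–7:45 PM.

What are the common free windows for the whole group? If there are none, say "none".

Tomás ∩ Ana: 08:00-12:35, 14:20-17:25, 17:50-18:45.
Tomás ∩ Ana ∩ Omar: 09:20-11:45, 15:15-17:25, 18:00-18:45.
Tomás ∩ Ana ∩ Omar ∩ Sofia: 09:20-11:45, 15:15-17:25, 18:00-18:45.
Those are the intersection windows.

09:20-11:45, 15:15-17:25, 18:00-18:45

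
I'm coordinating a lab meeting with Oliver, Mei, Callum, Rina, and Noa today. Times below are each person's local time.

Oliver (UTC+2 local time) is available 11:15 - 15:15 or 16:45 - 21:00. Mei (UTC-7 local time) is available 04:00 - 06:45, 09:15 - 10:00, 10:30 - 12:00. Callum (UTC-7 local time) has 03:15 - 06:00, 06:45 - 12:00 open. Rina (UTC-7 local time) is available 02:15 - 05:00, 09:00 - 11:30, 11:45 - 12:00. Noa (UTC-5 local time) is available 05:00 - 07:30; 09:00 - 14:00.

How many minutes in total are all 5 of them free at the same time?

Oliver in UTC: 09:15-13:15, 14:45-19:00 (subtract 2h to convert from UTC+2).
Mei in UTC: 11:00-13:45, 16:15-17:00, 17:30-19:00 (add 7h to convert from UTC-7).
Callum in UTC: 10:15-13:00, 13:45-19:00 (add 7h to convert from UTC-7).
Rina in UTC: 09:15-12:00, 16:00-18:30, 18:45-19:00 (add 7h to convert from UTC-7).
Noa in UTC: 10:00-12:30, 14:00-19:00 (add 5h to convert from UTC-5).
Oliver ∩ Mei: 11:00-13:15, 16:15-17:00, 17:30-19:00.
Oliver ∩ Mei ∩ Callum: 11:00-13:00, 16:15-17:00, 17:30-19:00.
Oliver ∩ Mei ∩ Callum ∩ Rina: 11:00-12:00, 16:15-17:00, 17:30-18:30, 18:45-19:00.
Oliver ∩ Mei ∩ Callum ∩ Rina ∩ Noa: 11:00-12:00, 16:15-17:00, 17:30-18:30, 18:45-19:00.
Those are the intersection windows.
Summing the common windows: 60 + 45 + 60 + 15 = 180 minutes.

180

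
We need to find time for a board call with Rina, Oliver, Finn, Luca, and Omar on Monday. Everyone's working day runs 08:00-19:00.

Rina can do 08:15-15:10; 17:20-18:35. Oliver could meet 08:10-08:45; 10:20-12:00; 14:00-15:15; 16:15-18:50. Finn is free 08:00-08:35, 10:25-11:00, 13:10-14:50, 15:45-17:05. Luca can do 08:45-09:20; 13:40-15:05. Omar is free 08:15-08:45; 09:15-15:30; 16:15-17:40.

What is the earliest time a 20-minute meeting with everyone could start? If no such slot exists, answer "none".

14:00

Rina ∩ Oliver: 08:15-08:45, 10:20-12:00, 14:00-15:10, 17:20-18:35.
Rina ∩ Oliver ∩ Finn: 08:15-08:35, 10:25-11:00, 14:00-14:50.
Rina ∩ Oliver ∩ Finn ∩ Luca: 14:00-14:50.
Rina ∩ Oliver ∩ Finn ∩ Luca ∩ Omar: 14:00-14:50.
The first common window of at least 20 minutes is 14:00-14:50, so the earliest start is 14:00.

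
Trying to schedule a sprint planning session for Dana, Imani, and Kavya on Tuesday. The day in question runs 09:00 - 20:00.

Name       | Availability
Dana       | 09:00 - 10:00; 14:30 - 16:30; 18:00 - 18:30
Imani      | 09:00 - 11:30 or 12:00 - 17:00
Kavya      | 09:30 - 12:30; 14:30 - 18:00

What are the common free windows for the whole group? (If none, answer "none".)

Dana ∩ Imani: 09:00-10:00, 14:30-16:30.
Dana ∩ Imani ∩ Kavya: 09:30-10:00, 14:30-16:30.
So the common availability across everyone is 09:30-10:00, 14:30-16:30.

09:30-10:00, 14:30-16:30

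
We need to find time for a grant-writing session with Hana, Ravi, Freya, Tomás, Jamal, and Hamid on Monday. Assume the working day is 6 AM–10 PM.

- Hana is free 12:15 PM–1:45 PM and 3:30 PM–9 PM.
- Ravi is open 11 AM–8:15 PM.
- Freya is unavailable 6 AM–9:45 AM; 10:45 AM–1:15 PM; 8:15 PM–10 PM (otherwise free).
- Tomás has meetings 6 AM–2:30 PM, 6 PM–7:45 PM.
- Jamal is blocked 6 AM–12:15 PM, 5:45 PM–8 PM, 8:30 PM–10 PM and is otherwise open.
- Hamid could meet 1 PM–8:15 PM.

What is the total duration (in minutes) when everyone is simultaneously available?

150

Hana free: 12:15-13:45, 15:30-21:00.
Ravi free: 11:00-20:15.
Freya free: 09:45-10:45, 13:15-20:15 (invert busy blocks within the working day).
Tomás free: 14:30-18:00, 19:45-22:00 (invert busy blocks within the working day).
Jamal free: 12:15-17:45, 20:00-20:30 (invert busy blocks within the working day).
Hamid free: 13:00-20:15.
Hana ∩ Ravi: 12:15-13:45, 15:30-20:15.
Hana ∩ Ravi ∩ Freya: 13:15-13:45, 15:30-20:15.
Hana ∩ Ravi ∩ Freya ∩ Tomás: 15:30-18:00, 19:45-20:15.
Hana ∩ Ravi ∩ Freya ∩ Tomás ∩ Jamal: 15:30-17:45, 20:00-20:15.
Hana ∩ Ravi ∩ Freya ∩ Tomás ∩ Jamal ∩ Hamid: 15:30-17:45, 20:00-20:15.
So the common availability across everyone is 15:30-17:45, 20:00-20:15.
Summing the common windows: 135 + 15 = 150 minutes.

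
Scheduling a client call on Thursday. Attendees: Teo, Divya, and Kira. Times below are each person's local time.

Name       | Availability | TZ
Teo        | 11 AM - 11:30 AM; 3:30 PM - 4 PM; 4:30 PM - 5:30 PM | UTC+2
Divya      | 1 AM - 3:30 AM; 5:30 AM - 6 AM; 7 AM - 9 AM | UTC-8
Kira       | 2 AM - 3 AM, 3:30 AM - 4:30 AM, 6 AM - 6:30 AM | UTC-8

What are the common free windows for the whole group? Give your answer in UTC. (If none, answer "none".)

none

Teo in UTC: 09:00-09:30, 13:30-14:00, 14:30-15:30 (subtract 2h to convert from UTC+2).
Divya in UTC: 09:00-11:30, 13:30-14:00, 15:00-17:00 (add 8h to convert from UTC-8).
Kira in UTC: 10:00-11:00, 11:30-12:30, 14:00-14:30 (add 8h to convert from UTC-8).
Teo ∩ Divya: 09:00-09:30, 13:30-14:00, 15:00-15:30.
Teo ∩ Divya ∩ Kira: ∅.
There is no time when everyone is free.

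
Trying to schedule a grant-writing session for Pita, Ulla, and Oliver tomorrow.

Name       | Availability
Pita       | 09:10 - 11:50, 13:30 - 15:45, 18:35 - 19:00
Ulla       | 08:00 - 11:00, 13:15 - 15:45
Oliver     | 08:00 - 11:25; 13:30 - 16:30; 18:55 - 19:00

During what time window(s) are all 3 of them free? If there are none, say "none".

09:10-11:00, 13:30-15:45

Pita ∩ Ulla: 09:10-11:00, 13:30-15:45.
Pita ∩ Ulla ∩ Oliver: 09:10-11:00, 13:30-15:45.
So the common availability across everyone is 09:10-11:00, 13:30-15:45.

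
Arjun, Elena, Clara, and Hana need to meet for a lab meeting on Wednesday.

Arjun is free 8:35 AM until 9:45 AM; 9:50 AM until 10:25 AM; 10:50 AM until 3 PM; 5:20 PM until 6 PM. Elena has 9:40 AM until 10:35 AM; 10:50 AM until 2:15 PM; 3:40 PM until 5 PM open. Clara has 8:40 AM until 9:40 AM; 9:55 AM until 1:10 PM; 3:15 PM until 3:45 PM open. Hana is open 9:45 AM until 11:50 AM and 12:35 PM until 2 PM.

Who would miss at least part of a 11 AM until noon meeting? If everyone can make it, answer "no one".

Arjun: free for 11:00-12:00. Elena: free for 11:00-12:00. Clara: free for 11:00-12:00. Hana: not fully free for 11:00-12:00.

Hana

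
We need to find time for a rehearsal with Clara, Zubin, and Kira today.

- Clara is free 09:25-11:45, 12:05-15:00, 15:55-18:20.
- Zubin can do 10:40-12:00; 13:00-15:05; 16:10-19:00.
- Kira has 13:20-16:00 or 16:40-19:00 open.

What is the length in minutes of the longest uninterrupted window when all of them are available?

Clara ∩ Zubin: 10:40-11:45, 13:00-15:00, 16:10-18:20.
Clara ∩ Zubin ∩ Kira: 13:20-15:00, 16:40-18:20.
The longest is 13:20-15:00 at 100 minutes.

100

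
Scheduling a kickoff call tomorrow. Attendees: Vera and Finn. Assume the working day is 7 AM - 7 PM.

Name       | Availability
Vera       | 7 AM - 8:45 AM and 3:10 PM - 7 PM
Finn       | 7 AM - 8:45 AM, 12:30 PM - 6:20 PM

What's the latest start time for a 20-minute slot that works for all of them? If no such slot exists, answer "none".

Vera ∩ Finn: 07:00-08:45, 15:10-18:20.
The last common window of at least 20 minutes is 15:10-18:20; a 20-minute meeting can start as late as 18:00 and still end by 18:20.

18:00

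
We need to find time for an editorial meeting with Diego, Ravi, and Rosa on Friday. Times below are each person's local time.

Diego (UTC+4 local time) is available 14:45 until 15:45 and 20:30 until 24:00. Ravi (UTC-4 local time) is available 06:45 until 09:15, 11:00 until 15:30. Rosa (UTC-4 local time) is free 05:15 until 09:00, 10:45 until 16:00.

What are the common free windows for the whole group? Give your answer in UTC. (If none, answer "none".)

10:45-11:45, 16:30-19:30

Diego in UTC: 10:45-11:45, 16:30-20:00 (subtract 4h to convert from UTC+4).
Ravi in UTC: 10:45-13:15, 15:00-19:30 (add 4h to convert from UTC-4).
Rosa in UTC: 09:15-13:00, 14:45-20:00 (add 4h to convert from UTC-4).
Diego ∩ Ravi: 10:45-11:45, 16:30-19:30.
Diego ∩ Ravi ∩ Rosa: 10:45-11:45, 16:30-19:30.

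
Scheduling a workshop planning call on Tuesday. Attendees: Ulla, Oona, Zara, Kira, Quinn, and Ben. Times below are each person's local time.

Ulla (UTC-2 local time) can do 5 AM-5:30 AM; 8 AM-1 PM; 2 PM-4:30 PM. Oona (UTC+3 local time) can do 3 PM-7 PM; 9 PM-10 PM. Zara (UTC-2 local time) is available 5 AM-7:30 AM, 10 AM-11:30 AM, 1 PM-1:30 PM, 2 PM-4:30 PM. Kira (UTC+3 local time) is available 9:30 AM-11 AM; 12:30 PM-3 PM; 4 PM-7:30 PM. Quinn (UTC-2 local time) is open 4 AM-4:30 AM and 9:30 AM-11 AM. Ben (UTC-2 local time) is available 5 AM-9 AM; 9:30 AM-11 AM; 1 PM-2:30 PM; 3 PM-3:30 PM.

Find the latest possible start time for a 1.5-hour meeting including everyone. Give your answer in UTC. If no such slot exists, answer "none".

none

Ulla in UTC: 07:00-07:30, 10:00-15:00, 16:00-18:30 (add 2h to convert from UTC-2).
Oona in UTC: 12:00-16:00, 18:00-19:00 (subtract 3h to convert from UTC+3).
Zara in UTC: 07:00-09:30, 12:00-13:30, 15:00-15:30, 16:00-18:30 (add 2h to convert from UTC-2).
Kira in UTC: 06:30-08:00, 09:30-12:00, 13:00-16:30 (subtract 3h to convert from UTC+3).
Quinn in UTC: 06:00-06:30, 11:30-13:00 (add 2h to convert from UTC-2).
Ben in UTC: 07:00-11:00, 11:30-13:00, 15:00-16:30, 17:00-17:30 (add 2h to convert from UTC-2).
Ulla ∩ Oona: 12:00-15:00, 18:00-18:30.
Ulla ∩ Oona ∩ Zara: 12:00-13:30, 18:00-18:30.
Ulla ∩ Oona ∩ Zara ∩ Kira: 13:00-13:30.
Ulla ∩ Oona ∩ Zara ∩ Kira ∩ Quinn: ∅.
Ulla ∩ Oona ∩ Zara ∩ Kira ∩ Quinn ∩ Ben: ∅.
There is no time when everyone is free.
No common window is at least 90 minutes long.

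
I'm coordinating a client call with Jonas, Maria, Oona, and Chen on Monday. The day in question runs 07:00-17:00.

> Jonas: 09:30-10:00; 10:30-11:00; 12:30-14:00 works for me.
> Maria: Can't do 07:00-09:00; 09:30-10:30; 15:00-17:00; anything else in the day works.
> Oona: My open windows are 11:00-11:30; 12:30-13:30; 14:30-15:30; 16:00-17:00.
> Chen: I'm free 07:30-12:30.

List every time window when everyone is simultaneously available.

Jonas free: 09:30-10:00, 10:30-11:00, 12:30-14:00.
Maria free: 09:00-09:30, 10:30-15:00 (invert busy blocks within the working day).
Oona free: 11:00-11:30, 12:30-13:30, 14:30-15:30, 16:00-17:00.
Chen free: 07:30-12:30.
Jonas ∩ Maria: 10:30-11:00, 12:30-14:00.
Jonas ∩ Maria ∩ Oona: 12:30-13:30.
Jonas ∩ Maria ∩ Oona ∩ Chen: ∅.
There is no time when everyone is free.

none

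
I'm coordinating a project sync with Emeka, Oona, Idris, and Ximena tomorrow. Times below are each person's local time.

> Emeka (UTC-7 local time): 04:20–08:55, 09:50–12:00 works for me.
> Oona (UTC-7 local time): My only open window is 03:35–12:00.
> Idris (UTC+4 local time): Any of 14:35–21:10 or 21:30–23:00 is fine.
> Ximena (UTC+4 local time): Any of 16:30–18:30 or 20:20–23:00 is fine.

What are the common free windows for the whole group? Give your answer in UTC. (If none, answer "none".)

12:30-14:30, 16:50-17:10, 17:30-19:00

Emeka in UTC: 11:20-15:55, 16:50-19:00 (add 7h to convert from UTC-7).
Oona in UTC: 10:35-19:00 (add 7h to convert from UTC-7).
Idris in UTC: 10:35-17:10, 17:30-19:00 (subtract 4h to convert from UTC+4).
Ximena in UTC: 12:30-14:30, 16:20-19:00 (subtract 4h to convert from UTC+4).
Emeka ∩ Oona: 11:20-15:55, 16:50-19:00.
Emeka ∩ Oona ∩ Idris: 11:20-15:55, 16:50-17:10, 17:30-19:00.
Emeka ∩ Oona ∩ Idris ∩ Ximena: 12:30-14:30, 16:50-17:10, 17:30-19:00.
So the common availability across everyone is 12:30-14:30, 16:50-17:10, 17:30-19:00.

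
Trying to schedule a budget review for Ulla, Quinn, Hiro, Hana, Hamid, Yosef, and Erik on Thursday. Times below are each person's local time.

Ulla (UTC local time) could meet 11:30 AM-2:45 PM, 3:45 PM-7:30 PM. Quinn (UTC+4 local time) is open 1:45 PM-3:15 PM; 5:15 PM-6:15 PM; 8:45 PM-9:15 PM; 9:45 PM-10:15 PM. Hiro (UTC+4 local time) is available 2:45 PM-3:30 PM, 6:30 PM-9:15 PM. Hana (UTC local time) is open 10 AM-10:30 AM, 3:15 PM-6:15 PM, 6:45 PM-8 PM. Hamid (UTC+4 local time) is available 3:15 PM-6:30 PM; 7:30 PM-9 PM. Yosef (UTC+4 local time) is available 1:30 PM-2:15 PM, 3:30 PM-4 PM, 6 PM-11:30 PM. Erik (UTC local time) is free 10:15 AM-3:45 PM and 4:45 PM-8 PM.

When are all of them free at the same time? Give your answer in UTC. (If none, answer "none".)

16:45-17:00

Ulla in UTC: 11:30-14:45, 15:45-19:30.
Quinn in UTC: 09:45-11:15, 13:15-14:15, 16:45-17:15, 17:45-18:15 (subtract 4h to convert from UTC+4).
Hiro in UTC: 10:45-11:30, 14:30-17:15 (subtract 4h to convert from UTC+4).
Hana in UTC: 10:00-10:30, 15:15-18:15, 18:45-20:00.
Hamid in UTC: 11:15-14:30, 15:30-17:00 (subtract 4h to convert from UTC+4).
Yosef in UTC: 09:30-10:15, 11:30-12:00, 14:00-19:30 (subtract 4h to convert from UTC+4).
Erik in UTC: 10:15-15:45, 16:45-20:00.
Ulla ∩ Quinn: 13:15-14:15, 16:45-17:15, 17:45-18:15.
Ulla ∩ Quinn ∩ Hiro: 16:45-17:15.
Ulla ∩ Quinn ∩ Hiro ∩ Hana: 16:45-17:15.
Ulla ∩ Quinn ∩ Hiro ∩ Hana ∩ Hamid: 16:45-17:00.
Ulla ∩ Quinn ∩ Hiro ∩ Hana ∩ Hamid ∩ Yosef: 16:45-17:00.
Ulla ∩ Quinn ∩ Hiro ∩ Hana ∩ Hamid ∩ Yosef ∩ Erik: 16:45-17:00.
So the common availability across everyone is 16:45-17:00.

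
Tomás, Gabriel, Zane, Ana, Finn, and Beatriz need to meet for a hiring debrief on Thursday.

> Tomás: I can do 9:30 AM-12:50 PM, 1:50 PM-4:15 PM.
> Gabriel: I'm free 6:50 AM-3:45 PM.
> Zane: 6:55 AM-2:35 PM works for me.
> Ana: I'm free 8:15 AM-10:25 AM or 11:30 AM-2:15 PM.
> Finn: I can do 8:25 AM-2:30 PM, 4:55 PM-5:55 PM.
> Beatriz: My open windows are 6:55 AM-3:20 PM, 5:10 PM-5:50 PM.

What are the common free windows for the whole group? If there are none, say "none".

09:30-10:25, 11:30-12:50, 13:50-14:15

Tomás ∩ Gabriel: 09:30-12:50, 13:50-15:45.
Tomás ∩ Gabriel ∩ Zane: 09:30-12:50, 13:50-14:35.
Tomás ∩ Gabriel ∩ Zane ∩ Ana: 09:30-10:25, 11:30-12:50, 13:50-14:15.
Tomás ∩ Gabriel ∩ Zane ∩ Ana ∩ Finn: 09:30-10:25, 11:30-12:50, 13:50-14:15.
Tomás ∩ Gabriel ∩ Zane ∩ Ana ∩ Finn ∩ Beatriz: 09:30-10:25, 11:30-12:50, 13:50-14:15.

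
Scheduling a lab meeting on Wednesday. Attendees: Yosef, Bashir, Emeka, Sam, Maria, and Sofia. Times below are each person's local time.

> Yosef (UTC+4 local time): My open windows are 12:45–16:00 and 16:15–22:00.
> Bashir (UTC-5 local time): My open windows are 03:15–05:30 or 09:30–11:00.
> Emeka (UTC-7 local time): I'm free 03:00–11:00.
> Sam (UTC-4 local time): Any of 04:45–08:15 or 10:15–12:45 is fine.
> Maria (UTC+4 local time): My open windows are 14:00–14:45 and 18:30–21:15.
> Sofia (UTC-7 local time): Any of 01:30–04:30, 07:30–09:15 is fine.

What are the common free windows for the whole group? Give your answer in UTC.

Yosef in UTC: 08:45-12:00, 12:15-18:00 (subtract 4h to convert from UTC+4).
Bashir in UTC: 08:15-10:30, 14:30-16:00 (add 5h to convert from UTC-5).
Emeka in UTC: 10:00-18:00 (add 7h to convert from UTC-7).
Sam in UTC: 08:45-12:15, 14:15-16:45 (add 4h to convert from UTC-4).
Maria in UTC: 10:00-10:45, 14:30-17:15 (subtract 4h to convert from UTC+4).
Sofia in UTC: 08:30-11:30, 14:30-16:15 (add 7h to convert from UTC-7).
Yosef ∩ Bashir: 08:45-10:30, 14:30-16:00.
Yosef ∩ Bashir ∩ Emeka: 10:00-10:30, 14:30-16:00.
Yosef ∩ Bashir ∩ Emeka ∩ Sam: 10:00-10:30, 14:30-16:00.
Yosef ∩ Bashir ∩ Emeka ∩ Sam ∩ Maria: 10:00-10:30, 14:30-16:00.
Yosef ∩ Bashir ∩ Emeka ∩ Sam ∩ Maria ∩ Sofia: 10:00-10:30, 14:30-16:00.

10:00-10:30, 14:30-16:00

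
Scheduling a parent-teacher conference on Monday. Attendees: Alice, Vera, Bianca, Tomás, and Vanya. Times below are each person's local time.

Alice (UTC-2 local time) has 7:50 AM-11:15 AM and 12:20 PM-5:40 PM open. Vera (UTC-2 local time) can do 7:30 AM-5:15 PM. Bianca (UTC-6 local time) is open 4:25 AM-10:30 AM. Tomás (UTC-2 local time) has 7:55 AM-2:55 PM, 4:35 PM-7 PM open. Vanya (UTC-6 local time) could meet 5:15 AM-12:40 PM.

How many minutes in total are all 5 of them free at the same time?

250

Alice in UTC: 09:50-13:15, 14:20-19:40 (add 2h to convert from UTC-2).
Vera in UTC: 09:30-19:15 (add 2h to convert from UTC-2).
Bianca in UTC: 10:25-16:30 (add 6h to convert from UTC-6).
Tomás in UTC: 09:55-16:55, 18:35-21:00 (add 2h to convert from UTC-2).
Vanya in UTC: 11:15-18:40 (add 6h to convert from UTC-6).
Alice ∩ Vera: 09:50-13:15, 14:20-19:15.
Alice ∩ Vera ∩ Bianca: 10:25-13:15, 14:20-16:30.
Alice ∩ Vera ∩ Bianca ∩ Tomás: 10:25-13:15, 14:20-16:30.
Alice ∩ Vera ∩ Bianca ∩ Tomás ∩ Vanya: 11:15-13:15, 14:20-16:30.
Those are the intersection windows.
Summing the common windows: 120 + 130 = 250 minutes.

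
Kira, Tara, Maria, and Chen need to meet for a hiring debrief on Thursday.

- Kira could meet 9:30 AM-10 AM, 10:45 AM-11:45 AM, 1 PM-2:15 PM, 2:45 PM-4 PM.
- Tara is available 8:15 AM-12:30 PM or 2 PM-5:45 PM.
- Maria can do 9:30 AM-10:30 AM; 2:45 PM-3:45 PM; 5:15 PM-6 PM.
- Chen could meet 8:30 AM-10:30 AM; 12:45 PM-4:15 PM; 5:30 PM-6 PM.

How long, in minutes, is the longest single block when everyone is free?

60

Kira ∩ Tara: 09:30-10:00, 10:45-11:45, 14:00-14:15, 14:45-16:00.
Kira ∩ Tara ∩ Maria: 09:30-10:00, 14:45-15:45.
Kira ∩ Tara ∩ Maria ∩ Chen: 09:30-10:00, 14:45-15:45.
The longest is 14:45-15:45 at 60 minutes.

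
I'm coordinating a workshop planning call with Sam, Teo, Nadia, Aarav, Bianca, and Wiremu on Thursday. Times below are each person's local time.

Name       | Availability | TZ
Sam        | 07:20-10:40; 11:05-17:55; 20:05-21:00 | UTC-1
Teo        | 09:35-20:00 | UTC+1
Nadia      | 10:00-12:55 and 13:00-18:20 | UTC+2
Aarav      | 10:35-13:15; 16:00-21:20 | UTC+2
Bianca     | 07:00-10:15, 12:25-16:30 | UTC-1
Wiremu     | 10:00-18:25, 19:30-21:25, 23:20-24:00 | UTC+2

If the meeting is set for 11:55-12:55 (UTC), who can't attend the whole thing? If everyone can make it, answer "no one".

Sam in UTC: 08:20-11:40, 12:05-18:55, 21:05-22:00 (add 1h to convert from UTC-1).
Teo in UTC: 08:35-19:00 (subtract 1h to convert from UTC+1).
Nadia in UTC: 08:00-10:55, 11:00-16:20 (subtract 2h to convert from UTC+2).
Aarav in UTC: 08:35-11:15, 14:00-19:20 (subtract 2h to convert from UTC+2).
Bianca in UTC: 08:00-11:15, 13:25-17:30 (add 1h to convert from UTC-1).
Wiremu in UTC: 08:00-16:25, 17:30-19:25, 21:20-22:00 (subtract 2h to convert from UTC+2).
Sam: not fully free for 11:55-12:55. Teo: free for 11:55-12:55. Nadia: free for 11:55-12:55. Aarav: not fully free for 11:55-12:55. Bianca: not fully free for 11:55-12:55. Wiremu: free for 11:55-12:55.

Aarav, Bianca, Sam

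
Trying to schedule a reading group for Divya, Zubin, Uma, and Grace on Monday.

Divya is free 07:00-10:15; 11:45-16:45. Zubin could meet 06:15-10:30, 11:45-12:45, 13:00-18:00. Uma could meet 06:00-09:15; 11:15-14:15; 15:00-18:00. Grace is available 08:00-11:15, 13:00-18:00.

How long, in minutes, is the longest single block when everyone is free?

105

Divya ∩ Zubin: 07:00-10:15, 11:45-12:45, 13:00-16:45.
Divya ∩ Zubin ∩ Uma: 07:00-09:15, 11:45-12:45, 13:00-14:15, 15:00-16:45.
Divya ∩ Zubin ∩ Uma ∩ Grace: 08:00-09:15, 13:00-14:15, 15:00-16:45.
The longest is 15:00-16:45 at 105 minutes.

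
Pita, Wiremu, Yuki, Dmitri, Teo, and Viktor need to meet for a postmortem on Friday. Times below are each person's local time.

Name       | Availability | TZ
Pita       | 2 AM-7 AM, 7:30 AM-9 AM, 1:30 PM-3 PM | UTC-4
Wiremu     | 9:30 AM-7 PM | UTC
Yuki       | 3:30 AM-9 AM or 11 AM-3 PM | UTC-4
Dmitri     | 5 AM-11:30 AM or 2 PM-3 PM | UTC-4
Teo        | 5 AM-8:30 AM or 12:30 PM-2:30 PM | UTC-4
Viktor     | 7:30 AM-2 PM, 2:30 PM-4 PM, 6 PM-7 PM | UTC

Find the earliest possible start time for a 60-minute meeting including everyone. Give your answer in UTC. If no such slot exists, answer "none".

09:30

Pita in UTC: 06:00-11:00, 11:30-13:00, 17:30-19:00 (add 4h to convert from UTC-4).
Wiremu in UTC: 09:30-19:00.
Yuki in UTC: 07:30-13:00, 15:00-19:00 (add 4h to convert from UTC-4).
Dmitri in UTC: 09:00-15:30, 18:00-19:00 (add 4h to convert from UTC-4).
Teo in UTC: 09:00-12:30, 16:30-18:30 (add 4h to convert from UTC-4).
Viktor in UTC: 07:30-14:00, 14:30-16:00, 18:00-19:00.
Pita ∩ Wiremu: 09:30-11:00, 11:30-13:00, 17:30-19:00.
Pita ∩ Wiremu ∩ Yuki: 09:30-11:00, 11:30-13:00, 17:30-19:00.
Pita ∩ Wiremu ∩ Yuki ∩ Dmitri: 09:30-11:00, 11:30-13:00, 18:00-19:00.
Pita ∩ Wiremu ∩ Yuki ∩ Dmitri ∩ Teo: 09:30-11:00, 11:30-12:30, 18:00-18:30.
Pita ∩ Wiremu ∩ Yuki ∩ Dmitri ∩ Teo ∩ Viktor: 09:30-11:00, 11:30-12:30, 18:00-18:30.
The first common window of at least 60 minutes is 09:30-11:00, so the earliest start is 09:30.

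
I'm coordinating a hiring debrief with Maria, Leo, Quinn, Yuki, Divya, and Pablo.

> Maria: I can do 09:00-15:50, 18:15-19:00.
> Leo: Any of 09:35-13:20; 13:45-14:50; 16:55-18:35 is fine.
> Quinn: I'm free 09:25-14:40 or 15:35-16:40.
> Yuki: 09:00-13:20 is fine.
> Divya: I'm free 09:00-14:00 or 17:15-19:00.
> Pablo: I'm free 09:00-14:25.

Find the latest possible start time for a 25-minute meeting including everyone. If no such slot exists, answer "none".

Maria ∩ Leo: 09:35-13:20, 13:45-14:50, 18:15-18:35.
Maria ∩ Leo ∩ Quinn: 09:35-13:20, 13:45-14:40.
Maria ∩ Leo ∩ Quinn ∩ Yuki: 09:35-13:20.
Maria ∩ Leo ∩ Quinn ∩ Yuki ∩ Divya: 09:35-13:20.
Maria ∩ Leo ∩ Quinn ∩ Yuki ∩ Divya ∩ Pablo: 09:35-13:20.
So the common availability across everyone is 09:35-13:20.
The last common window of at least 25 minutes is 09:35-13:20; a 25-minute meeting can start as late as 12:55 and still end by 13:20.

12:55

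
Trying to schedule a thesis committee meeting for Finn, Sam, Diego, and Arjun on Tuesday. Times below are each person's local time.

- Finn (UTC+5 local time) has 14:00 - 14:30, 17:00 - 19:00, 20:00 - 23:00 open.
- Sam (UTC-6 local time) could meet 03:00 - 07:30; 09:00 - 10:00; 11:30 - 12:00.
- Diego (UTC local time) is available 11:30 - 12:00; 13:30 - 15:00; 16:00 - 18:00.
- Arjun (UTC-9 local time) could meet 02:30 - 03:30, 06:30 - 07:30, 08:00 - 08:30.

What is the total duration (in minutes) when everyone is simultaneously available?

Finn in UTC: 09:00-09:30, 12:00-14:00, 15:00-18:00 (subtract 5h to convert from UTC+5).
Sam in UTC: 09:00-13:30, 15:00-16:00, 17:30-18:00 (add 6h to convert from UTC-6).
Diego in UTC: 11:30-12:00, 13:30-15:00, 16:00-18:00.
Arjun in UTC: 11:30-12:30, 15:30-16:30, 17:00-17:30 (add 9h to convert from UTC-9).
Finn ∩ Sam: 09:00-09:30, 12:00-13:30, 15:00-16:00, 17:30-18:00.
Finn ∩ Sam ∩ Diego: 17:30-18:00.
Finn ∩ Sam ∩ Diego ∩ Arjun: ∅.
There is no time when everyone is free.
There is no common window, so the total is 0 minutes.

0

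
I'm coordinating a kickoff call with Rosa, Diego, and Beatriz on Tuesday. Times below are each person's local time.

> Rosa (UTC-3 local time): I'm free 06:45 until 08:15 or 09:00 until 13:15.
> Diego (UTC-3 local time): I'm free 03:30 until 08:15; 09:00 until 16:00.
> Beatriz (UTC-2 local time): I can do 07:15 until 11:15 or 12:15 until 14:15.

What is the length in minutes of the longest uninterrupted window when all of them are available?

Rosa in UTC: 09:45-11:15, 12:00-16:15 (add 3h to convert from UTC-3).
Diego in UTC: 06:30-11:15, 12:00-19:00 (add 3h to convert from UTC-3).
Beatriz in UTC: 09:15-13:15, 14:15-16:15 (add 2h to convert from UTC-2).
Rosa ∩ Diego: 09:45-11:15, 12:00-16:15.
Rosa ∩ Diego ∩ Beatriz: 09:45-11:15, 12:00-13:15, 14:15-16:15.
The longest is 14:15-16:15 at 120 minutes.

120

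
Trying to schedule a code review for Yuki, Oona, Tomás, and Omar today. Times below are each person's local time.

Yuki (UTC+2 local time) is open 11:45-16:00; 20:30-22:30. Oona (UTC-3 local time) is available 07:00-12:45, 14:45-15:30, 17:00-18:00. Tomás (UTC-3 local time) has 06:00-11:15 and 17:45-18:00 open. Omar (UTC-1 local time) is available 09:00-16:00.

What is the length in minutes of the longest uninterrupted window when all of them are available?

240

Yuki in UTC: 09:45-14:00, 18:30-20:30 (subtract 2h to convert from UTC+2).
Oona in UTC: 10:00-15:45, 17:45-18:30, 20:00-21:00 (add 3h to convert from UTC-3).
Tomás in UTC: 09:00-14:15, 20:45-21:00 (add 3h to convert from UTC-3).
Omar in UTC: 10:00-17:00 (add 1h to convert from UTC-1).
Yuki ∩ Oona: 10:00-14:00, 20:00-20:30.
Yuki ∩ Oona ∩ Tomás: 10:00-14:00.
Yuki ∩ Oona ∩ Tomás ∩ Omar: 10:00-14:00.
The longest is 10:00-14:00 at 240 minutes.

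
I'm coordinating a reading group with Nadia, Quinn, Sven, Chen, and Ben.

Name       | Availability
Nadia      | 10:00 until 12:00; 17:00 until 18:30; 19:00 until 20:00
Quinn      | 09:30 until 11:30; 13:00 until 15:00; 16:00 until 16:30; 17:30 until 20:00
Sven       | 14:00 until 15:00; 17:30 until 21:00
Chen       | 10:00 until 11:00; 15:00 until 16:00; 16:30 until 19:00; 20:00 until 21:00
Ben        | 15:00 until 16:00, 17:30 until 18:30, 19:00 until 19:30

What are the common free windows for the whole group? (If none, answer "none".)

Nadia ∩ Quinn: 10:00-11:30, 17:30-18:30, 19:00-20:00.
Nadia ∩ Quinn ∩ Sven: 17:30-18:30, 19:00-20:00.
Nadia ∩ Quinn ∩ Sven ∩ Chen: 17:30-18:30.
Nadia ∩ Quinn ∩ Sven ∩ Chen ∩ Ben: 17:30-18:30.

17:30-18:30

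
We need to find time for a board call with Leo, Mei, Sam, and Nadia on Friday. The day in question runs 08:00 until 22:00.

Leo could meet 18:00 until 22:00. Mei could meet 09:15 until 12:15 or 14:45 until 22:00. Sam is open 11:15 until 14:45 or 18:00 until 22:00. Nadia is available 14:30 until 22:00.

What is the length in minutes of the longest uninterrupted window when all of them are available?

Leo ∩ Mei: 18:00-22:00.
Leo ∩ Mei ∩ Sam: 18:00-22:00.
Leo ∩ Mei ∩ Sam ∩ Nadia: 18:00-22:00.
Those are the intersection windows.
The longest is 18:00-22:00 at 240 minutes.

240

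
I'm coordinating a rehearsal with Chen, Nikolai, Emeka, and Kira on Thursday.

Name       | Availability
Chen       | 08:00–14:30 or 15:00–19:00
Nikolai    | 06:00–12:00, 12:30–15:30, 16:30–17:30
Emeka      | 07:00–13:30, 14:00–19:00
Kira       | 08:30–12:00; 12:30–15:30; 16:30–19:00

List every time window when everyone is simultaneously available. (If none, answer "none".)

08:30-12:00, 12:30-13:30, 14:00-14:30, 15:00-15:30, 16:30-17:30

Chen ∩ Nikolai: 08:00-12:00, 12:30-14:30, 15:00-15:30, 16:30-17:30.
Chen ∩ Nikolai ∩ Emeka: 08:00-12:00, 12:30-13:30, 14:00-14:30, 15:00-15:30, 16:30-17:30.
Chen ∩ Nikolai ∩ Emeka ∩ Kira: 08:30-12:00, 12:30-13:30, 14:00-14:30, 15:00-15:30, 16:30-17:30.
Those are the intersection windows.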